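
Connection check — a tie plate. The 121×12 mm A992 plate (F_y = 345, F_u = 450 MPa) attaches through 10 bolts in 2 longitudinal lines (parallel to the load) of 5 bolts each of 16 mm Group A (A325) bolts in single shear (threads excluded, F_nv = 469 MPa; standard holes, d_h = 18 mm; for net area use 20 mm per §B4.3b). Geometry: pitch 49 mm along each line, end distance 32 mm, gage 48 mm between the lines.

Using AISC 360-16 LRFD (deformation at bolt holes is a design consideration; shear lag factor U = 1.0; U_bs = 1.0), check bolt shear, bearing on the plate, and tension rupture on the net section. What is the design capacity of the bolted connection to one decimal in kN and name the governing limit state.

328.1 kN (net-section rupture governs)

Bolt shear: A_b = π(16)²/4 = 201.06 mm². φR_n = 0.75 × 469 × 201.06 × 10 × 1 = 707.2 kN.
Bearing (12 mm plate, F_u = 450 MPa): end bolts L_c = 32 − 18/2 = 23, R_n = min(1.2×23×12×450, 2.4×16×12×450) = 149.04 kN/bolt; interior L_c = 49 − 18 = 31, R_n = 200.88 kN/bolt. φR_n = 0.75 × (2×149.04 + 8×200.88) = 1428.8 kN.
Tension rupture (net): A_n = (121 − 2×20)×12 = 972 mm² (U = 1.0, A_e = A_n). φR_n = 0.75 × 450 × 972 = 328.1 kN.
Governing: min(707.2, 1428.8, 328.1) = 328.1 kN → net-section rupture.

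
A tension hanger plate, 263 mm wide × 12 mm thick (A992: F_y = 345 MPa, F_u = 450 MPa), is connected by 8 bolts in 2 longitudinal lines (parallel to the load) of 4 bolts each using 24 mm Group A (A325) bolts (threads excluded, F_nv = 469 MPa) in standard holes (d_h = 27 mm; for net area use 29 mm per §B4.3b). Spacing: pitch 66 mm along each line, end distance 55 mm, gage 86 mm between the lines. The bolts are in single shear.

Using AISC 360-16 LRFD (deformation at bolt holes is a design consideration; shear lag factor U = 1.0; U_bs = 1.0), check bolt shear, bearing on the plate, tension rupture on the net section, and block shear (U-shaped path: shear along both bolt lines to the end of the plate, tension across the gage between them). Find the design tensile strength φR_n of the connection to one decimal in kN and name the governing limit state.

830.3 kN (net-section rupture governs)

Bolt shear: A_b = π(24)²/4 = 452.39 mm². φR_n = 0.75 × 469 × 452.39 × 8 × 1 = 1273.0 kN.
Bearing (12 mm plate, F_u = 450 MPa): end bolts L_c = 55 − 27/2 = 41.5, R_n = min(1.2×41.5×12×450, 2.4×24×12×450) = 268.92 kN/bolt; interior L_c = 66 − 27 = 39, R_n = 252.72 kN/bolt. φR_n = 0.75 × (2×268.92 + 6×252.72) = 1540.6 kN.
Tension rupture (net): A_n = (263 − 2×29)×12 = 2460 mm² (U = 1.0, A_e = A_n). φR_n = 0.75 × 450 × 2460 = 830.3 kN.
Block shear: shear path 2×[55+3×66] = 2×253 mm, A_gv = 6072, A_nv = 2×(253 − 3.5×29)×12 = 3636 mm²; tension across gage: (86 − 1×29)×12 = 684 mm². R_n = min(0.6×450×3636, 0.6×345×6072) + 1.0×450×684 = min(981.72, 1256.9) + 307.8 = 1289.5 kN. φR_n = 0.75 × 1289.5 = 967.1 kN.
Governing: min(1273.0, 1540.6, 830.3, 967.1) = 830.3 kN → net-section rupture.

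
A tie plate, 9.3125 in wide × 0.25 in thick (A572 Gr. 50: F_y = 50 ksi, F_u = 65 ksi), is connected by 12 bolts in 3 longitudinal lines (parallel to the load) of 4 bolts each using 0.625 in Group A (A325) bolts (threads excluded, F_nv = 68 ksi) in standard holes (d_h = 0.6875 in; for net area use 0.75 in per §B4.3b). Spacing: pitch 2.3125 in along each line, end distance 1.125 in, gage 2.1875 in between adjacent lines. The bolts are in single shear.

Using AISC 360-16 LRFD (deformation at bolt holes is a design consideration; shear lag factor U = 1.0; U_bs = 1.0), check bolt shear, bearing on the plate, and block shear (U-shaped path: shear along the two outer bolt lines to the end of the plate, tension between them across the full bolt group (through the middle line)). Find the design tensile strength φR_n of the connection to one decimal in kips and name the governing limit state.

Bolt shear: A_b = π(0.625)²/4 = 0.3068 in². φR_n = 0.75 × 68 × 0.3068 × 12 × 1 = 187.8 kips.
Bearing (0.25 in plate, F_u = 65 ksi): end bolts L_c = 1.125 − 0.6875/2 = 0.78125, R_n = min(1.2×0.78125×0.25×65, 2.4×0.625×0.25×65) = 15.234 kips/bolt; interior L_c = 2.3125 − 0.6875 = 1.625, R_n = 24.375 kips/bolt. φR_n = 0.75 × (3×15.234 + 9×24.375) = 198.8 kips.
Block shear: shear path 2×[1.125+3×2.3125] = 2×8.0625 in, A_gv = 4.0313, A_nv = 2×(8.0625 − 3.5×0.75)×0.25 = 2.7188 in²; tension across gage: (4.375 − 2×0.75)×0.25 = 0.71875 in². R_n = min(0.6×65×2.7188, 0.6×50×4.0313) + 1.0×65×0.71875 = min(106.03, 120.94) + 46.719 = 152.75 kips. φR_n = 0.75 × 152.75 = 114.6 kips.
Governing: min(187.8, 198.8, 114.6) = 114.6 kips → block shear.

114.6 kips (block shear governs)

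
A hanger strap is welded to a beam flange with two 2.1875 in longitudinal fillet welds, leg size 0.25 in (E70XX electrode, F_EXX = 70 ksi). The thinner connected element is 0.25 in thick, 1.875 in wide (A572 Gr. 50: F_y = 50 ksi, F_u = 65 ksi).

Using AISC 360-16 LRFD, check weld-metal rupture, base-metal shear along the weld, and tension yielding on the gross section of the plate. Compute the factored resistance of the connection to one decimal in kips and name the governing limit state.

21.1 kips (gross-section yield governs)

Weld metal: throat = 0.707×0.25 = 0.17675 in, L = 2×2.1875 = 4.375 in. φR_n = 0.75 × 0.6 × 70 × 0.17675 × 4.375 = 24.4 kips.
Base metal shear (0.25 in plate): yield φR_n = 1.0×0.6×50×0.25×4.375 = 32.8 kips; rupture φR_n = 0.75×0.6×65×0.25×4.375 = 32.0 kips; take 32.0 kips (rupture).
Tension yield (gross): A_g = 1.875×0.25 = 0.46875 in². φR_n = 0.90 × 50 × 0.46875 = 21.1 kips.
Governing: min(24.4, 32.0, 21.1) = 21.1 kips → gross-section yield.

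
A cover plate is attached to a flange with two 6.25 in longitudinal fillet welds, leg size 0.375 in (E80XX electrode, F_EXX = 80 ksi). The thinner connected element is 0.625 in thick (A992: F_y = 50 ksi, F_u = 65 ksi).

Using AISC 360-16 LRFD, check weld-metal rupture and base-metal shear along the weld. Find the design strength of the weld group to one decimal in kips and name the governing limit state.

Weld metal: throat = 0.707×0.375 = 0.26513 in, L = 2×6.25 = 12.5 in. φR_n = 0.75 × 0.6 × 80 × 0.26513 × 12.5 = 119.3 kips.
Base metal shear (0.625 in plate): yield φR_n = 1.0×0.6×50×0.625×12.5 = 234.4 kips; rupture φR_n = 0.75×0.6×65×0.625×12.5 = 228.5 kips; take 228.5 kips (rupture).
Governing: min(119.3, 228.5) = 119.3 kips → weld metal.

119.3 kips (weld metal governs)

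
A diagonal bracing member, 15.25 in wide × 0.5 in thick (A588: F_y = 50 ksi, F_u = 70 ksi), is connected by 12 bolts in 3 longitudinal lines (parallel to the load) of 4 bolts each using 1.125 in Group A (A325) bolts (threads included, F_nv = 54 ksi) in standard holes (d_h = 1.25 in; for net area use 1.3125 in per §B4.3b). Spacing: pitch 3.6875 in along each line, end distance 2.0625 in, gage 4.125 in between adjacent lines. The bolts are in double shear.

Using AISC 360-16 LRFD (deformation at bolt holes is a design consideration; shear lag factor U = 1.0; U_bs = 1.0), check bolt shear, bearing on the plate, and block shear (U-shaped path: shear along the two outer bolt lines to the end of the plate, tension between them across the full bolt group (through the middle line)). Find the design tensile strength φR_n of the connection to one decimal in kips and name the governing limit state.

Bolt shear: A_b = π(1.125)²/4 = 0.99402 in². φR_n = 0.75 × 54 × 0.99402 × 12 × 2 = 966.2 kips.
Bearing (0.5 in plate, F_u = 70 ksi): end bolts L_c = 2.0625 − 1.25/2 = 1.4375, R_n = min(1.2×1.4375×0.5×70, 2.4×1.125×0.5×70) = 60.375 kips/bolt; interior L_c = 3.6875 − 1.25 = 2.4375, R_n = 94.5 kips/bolt. φR_n = 0.75 × (3×60.375 + 9×94.5) = 773.7 kips.
Block shear: shear path 2×[2.0625+3×3.6875] = 2×13.125 in, A_gv = 13.125, A_nv = 2×(13.125 − 3.5×1.3125)×0.5 = 8.5313 in²; tension across gage: (8.25 − 2×1.3125)×0.5 = 2.8125 in². R_n = min(0.6×70×8.5313, 0.6×50×13.125) + 1.0×70×2.8125 = min(358.31, 393.75) + 196.88 = 555.19 kips. φR_n = 0.75 × 555.19 = 416.4 kips.
Governing: min(966.2, 773.7, 416.4) = 416.4 kips → block shear.

416.4 kips (block shear governs)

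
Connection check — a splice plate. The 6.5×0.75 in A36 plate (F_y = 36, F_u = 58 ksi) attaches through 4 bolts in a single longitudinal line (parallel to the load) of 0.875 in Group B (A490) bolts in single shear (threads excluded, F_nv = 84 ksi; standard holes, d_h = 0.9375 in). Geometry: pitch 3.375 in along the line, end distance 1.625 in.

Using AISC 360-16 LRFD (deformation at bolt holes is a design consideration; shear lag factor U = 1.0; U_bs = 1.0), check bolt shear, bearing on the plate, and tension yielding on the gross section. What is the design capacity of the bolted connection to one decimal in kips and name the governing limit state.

151.5 kips (bolt shear governs)

Bolt shear: A_b = π(0.875)²/4 = 0.60132 in². φR_n = 0.75 × 84 × 0.60132 × 4 × 1 = 151.5 kips.
Bearing (0.75 in plate, F_u = 58 ksi): end bolts L_c = 1.625 − 0.9375/2 = 1.15625, R_n = min(1.2×1.15625×0.75×58, 2.4×0.875×0.75×58) = 60.356 kips/bolt; interior L_c = 3.375 − 0.9375 = 2.4375, R_n = 91.35 kips/bolt. φR_n = 0.75 × (1×60.356 + 3×91.35) = 250.8 kips.
Tension yield (gross): A_g = 6.5×0.75 = 4.875 in². φR_n = 0.90 × 36 × 4.875 = 158.0 kips.
Governing: min(151.5, 250.8, 158.0) = 151.5 kips → bolt shear.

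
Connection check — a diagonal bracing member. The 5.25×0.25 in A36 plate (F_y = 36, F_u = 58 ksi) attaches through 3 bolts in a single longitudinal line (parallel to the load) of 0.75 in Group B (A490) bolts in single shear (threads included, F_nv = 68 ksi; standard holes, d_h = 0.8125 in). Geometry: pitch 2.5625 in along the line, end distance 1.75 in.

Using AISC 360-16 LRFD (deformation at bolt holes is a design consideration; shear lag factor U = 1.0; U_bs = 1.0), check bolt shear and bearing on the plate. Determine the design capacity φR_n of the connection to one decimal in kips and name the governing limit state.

Bolt shear: A_b = π(0.75)²/4 = 0.44179 in². φR_n = 0.75 × 68 × 0.44179 × 3 × 1 = 67.6 kips.
Bearing (0.25 in plate, F_u = 58 ksi): end bolts L_c = 1.75 − 0.8125/2 = 1.34375, R_n = min(1.2×1.34375×0.25×58, 2.4×0.75×0.25×58) = 23.381 kips/bolt; interior L_c = 2.5625 − 0.8125 = 1.75, R_n = 26.1 kips/bolt. φR_n = 0.75 × (1×23.381 + 2×26.1) = 56.7 kips.
Governing: min(67.6, 56.7) = 56.7 kips → bearing.

56.7 kips (bearing governs)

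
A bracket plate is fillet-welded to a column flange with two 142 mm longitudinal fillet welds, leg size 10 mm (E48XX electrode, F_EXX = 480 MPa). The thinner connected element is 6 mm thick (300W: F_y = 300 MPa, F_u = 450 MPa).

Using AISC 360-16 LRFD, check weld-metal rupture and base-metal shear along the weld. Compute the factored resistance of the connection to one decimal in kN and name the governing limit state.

306.7 kN (base-metal shear governs)

Weld metal: throat = 0.707×10 = 7.07 mm, L = 2×142 = 284 mm. φR_n = 0.75 × 0.6 × 480 × 7.07 × 284 = 433.7 kN.
Base metal shear (6 mm plate): yield φR_n = 1.0×0.6×300×6×284 = 306.7 kN; rupture φR_n = 0.75×0.6×450×6×284 = 345.1 kN; take 306.7 kN (yield).
Governing: min(433.7, 306.7) = 306.7 kN → base-metal shear.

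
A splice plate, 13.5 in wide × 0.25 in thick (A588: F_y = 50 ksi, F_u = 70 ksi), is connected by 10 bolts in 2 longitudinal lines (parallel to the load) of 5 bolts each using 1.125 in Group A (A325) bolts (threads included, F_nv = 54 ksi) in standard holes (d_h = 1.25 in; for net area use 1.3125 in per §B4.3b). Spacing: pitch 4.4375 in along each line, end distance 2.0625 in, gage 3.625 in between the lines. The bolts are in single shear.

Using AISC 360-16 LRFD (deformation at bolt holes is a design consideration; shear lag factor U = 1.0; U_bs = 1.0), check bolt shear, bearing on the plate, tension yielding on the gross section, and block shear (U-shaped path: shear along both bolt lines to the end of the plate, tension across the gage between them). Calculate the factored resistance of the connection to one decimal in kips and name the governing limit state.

Bolt shear: A_b = π(1.125)²/4 = 0.99402 in². φR_n = 0.75 × 54 × 0.99402 × 10 × 1 = 402.6 kips.
Bearing (0.25 in plate, F_u = 70 ksi): end bolts L_c = 2.0625 − 1.25/2 = 1.4375, R_n = min(1.2×1.4375×0.25×70, 2.4×1.125×0.25×70) = 30.188 kips/bolt; interior L_c = 4.4375 − 1.25 = 3.1875, R_n = 47.25 kips/bolt. φR_n = 0.75 × (2×30.188 + 8×47.25) = 328.8 kips.
Tension yield (gross): A_g = 13.5×0.25 = 3.375 in². φR_n = 0.90 × 50 × 3.375 = 151.9 kips.
Block shear: shear path 2×[2.0625+4×4.4375] = 2×19.8125 in, A_gv = 9.9063, A_nv = 2×(19.8125 − 4.5×1.3125)×0.25 = 6.9531 in²; tension across gage: (3.625 − 1×1.3125)×0.25 = 0.57813 in². R_n = min(0.6×70×6.9531, 0.6×50×9.9063) + 1.0×70×0.57813 = min(292.03, 297.19) + 40.469 = 332.5 kips. φR_n = 0.75 × 332.5 = 249.4 kips.
Governing: min(402.6, 328.8, 151.9, 249.4) = 151.9 kips → gross-section yield.

151.9 kips (gross-section yield governs)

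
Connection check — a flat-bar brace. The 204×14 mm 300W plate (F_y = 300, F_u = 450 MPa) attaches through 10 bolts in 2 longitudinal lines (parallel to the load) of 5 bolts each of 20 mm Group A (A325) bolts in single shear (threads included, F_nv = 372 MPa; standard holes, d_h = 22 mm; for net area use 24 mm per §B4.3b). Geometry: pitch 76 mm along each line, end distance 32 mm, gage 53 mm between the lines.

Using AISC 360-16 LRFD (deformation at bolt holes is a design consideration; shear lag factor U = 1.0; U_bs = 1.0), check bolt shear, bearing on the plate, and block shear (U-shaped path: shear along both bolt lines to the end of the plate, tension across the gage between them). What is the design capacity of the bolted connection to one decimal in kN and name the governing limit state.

Bolt shear: A_b = π(20)²/4 = 314.16 mm². φR_n = 0.75 × 372 × 314.16 × 10 × 1 = 876.5 kN.
Bearing (14 mm plate, F_u = 450 MPa): end bolts L_c = 32 − 22/2 = 21, R_n = min(1.2×21×14×450, 2.4×20×14×450) = 158.76 kN/bolt; interior L_c = 76 − 22 = 54, R_n = 302.4 kN/bolt. φR_n = 0.75 × (2×158.76 + 8×302.4) = 2052.5 kN.
Block shear: shear path 2×[32+4×76] = 2×336 mm, A_gv = 9408, A_nv = 2×(336 − 4.5×24)×14 = 6384 mm²; tension across gage: (53 − 1×24)×14 = 406 mm². R_n = min(0.6×450×6384, 0.6×300×9408) + 1.0×450×406 = min(1723.7, 1693.4) + 182.7 = 1876.1 kN. φR_n = 0.75 × 1876.1 = 1407.1 kN.
Governing: min(876.5, 2052.5, 1407.1) = 876.5 kN → bolt shear.

876.5 kN (bolt shear governs)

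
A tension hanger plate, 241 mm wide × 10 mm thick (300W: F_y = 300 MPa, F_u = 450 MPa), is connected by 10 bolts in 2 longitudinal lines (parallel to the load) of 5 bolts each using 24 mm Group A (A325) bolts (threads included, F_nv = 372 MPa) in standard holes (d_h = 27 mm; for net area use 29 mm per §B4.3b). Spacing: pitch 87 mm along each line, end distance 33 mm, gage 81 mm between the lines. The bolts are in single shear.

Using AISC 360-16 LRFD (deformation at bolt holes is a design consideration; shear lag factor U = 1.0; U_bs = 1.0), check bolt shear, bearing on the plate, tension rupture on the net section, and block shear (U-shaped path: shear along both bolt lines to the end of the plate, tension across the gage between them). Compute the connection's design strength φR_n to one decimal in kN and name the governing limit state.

Bolt shear: A_b = π(24)²/4 = 452.39 mm². φR_n = 0.75 × 372 × 452.39 × 10 × 1 = 1262.2 kN.
Bearing (10 mm plate, F_u = 450 MPa): end bolts L_c = 33 − 27/2 = 19.5, R_n = min(1.2×19.5×10×450, 2.4×24×10×450) = 105.3 kN/bolt; interior L_c = 87 − 27 = 60, R_n = 259.2 kN/bolt. φR_n = 0.75 × (2×105.3 + 8×259.2) = 1713.2 kN.
Tension rupture (net): A_n = (241 − 2×29)×10 = 1830 mm² (U = 1.0, A_e = A_n). φR_n = 0.75 × 450 × 1830 = 617.6 kN.
Block shear: shear path 2×[33+4×87] = 2×381 mm, A_gv = 7620, A_nv = 2×(381 − 4.5×29)×10 = 5010 mm²; tension across gage: (81 − 1×29)×10 = 520 mm². R_n = min(0.6×450×5010, 0.6×300×7620) + 1.0×450×520 = min(1352.7, 1371.6) + 234 = 1586.7 kN. φR_n = 0.75 × 1586.7 = 1190.0 kN.
Governing: min(1262.2, 1713.2, 617.6, 1190.0) = 617.6 kN → net-section rupture.

617.6 kN (net-section rupture governs)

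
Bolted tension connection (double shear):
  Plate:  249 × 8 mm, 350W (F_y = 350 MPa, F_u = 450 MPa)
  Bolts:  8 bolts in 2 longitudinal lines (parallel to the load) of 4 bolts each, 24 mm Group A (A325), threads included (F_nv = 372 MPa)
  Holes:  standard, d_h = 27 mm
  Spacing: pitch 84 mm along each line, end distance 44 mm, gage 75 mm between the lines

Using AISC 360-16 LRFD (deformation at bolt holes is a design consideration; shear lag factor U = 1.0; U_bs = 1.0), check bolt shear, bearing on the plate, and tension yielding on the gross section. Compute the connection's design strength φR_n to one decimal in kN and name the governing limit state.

627.5 kN (gross-section yield governs)

Bolt shear: A_b = π(24)²/4 = 452.39 mm². φR_n = 0.75 × 372 × 452.39 × 8 × 2 = 2019.5 kN.
Bearing (8 mm plate, F_u = 450 MPa): end bolts L_c = 44 − 27/2 = 30.5, R_n = min(1.2×30.5×8×450, 2.4×24×8×450) = 131.76 kN/bolt; interior L_c = 84 − 27 = 57, R_n = 207.36 kN/bolt. φR_n = 0.75 × (2×131.76 + 6×207.36) = 1130.8 kN.
Tension yield (gross): A_g = 249×8 = 1992 mm². φR_n = 0.90 × 350 × 1992 = 627.5 kN.
Governing: min(2019.5, 1130.8, 627.5) = 627.5 kN → gross-section yield.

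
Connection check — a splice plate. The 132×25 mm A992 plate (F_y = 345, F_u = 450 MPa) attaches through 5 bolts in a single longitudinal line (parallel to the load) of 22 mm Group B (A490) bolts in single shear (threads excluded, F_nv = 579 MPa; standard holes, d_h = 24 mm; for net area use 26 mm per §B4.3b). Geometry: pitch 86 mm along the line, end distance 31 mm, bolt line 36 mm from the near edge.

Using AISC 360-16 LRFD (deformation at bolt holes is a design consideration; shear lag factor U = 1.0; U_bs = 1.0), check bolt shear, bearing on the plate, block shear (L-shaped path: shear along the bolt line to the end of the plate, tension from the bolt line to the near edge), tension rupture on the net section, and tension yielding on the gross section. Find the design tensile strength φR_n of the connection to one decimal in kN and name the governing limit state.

Bolt shear: A_b = π(22)²/4 = 380.13 mm². φR_n = 0.75 × 579 × 380.13 × 5 × 1 = 825.4 kN.
Bearing (25 mm plate, F_u = 450 MPa): end bolts L_c = 31 − 24/2 = 19, R_n = min(1.2×19×25×450, 2.4×22×25×450) = 256.5 kN/bolt; interior L_c = 86 − 24 = 62, R_n = 594 kN/bolt. φR_n = 0.75 × (1×256.5 + 4×594) = 1974.4 kN.
Block shear: shear path 1×[31+4×86] = 1×375 mm, A_gv = 9375, A_nv = 1×(375 − 4.5×26)×25 = 6450 mm²; tension to near edge: (36 − 0.5×26)×25 = 575 mm². R_n = min(0.6×450×6450, 0.6×345×9375) + 1.0×450×575 = min(1741.5, 1940.6) + 258.75 = 2000.3 kN. φR_n = 0.75 × 2000.3 = 1500.2 kN.
Tension rupture (net): A_n = (132 − 1×26)×25 = 2650 mm² (U = 1.0, A_e = A_n). φR_n = 0.75 × 450 × 2650 = 894.4 kN.
Tension yield (gross): A_g = 132×25 = 3300 mm². φR_n = 0.90 × 345 × 3300 = 1024.7 kN.
Governing: min(825.4, 1974.4, 1500.2, 894.4, 1024.7) = 825.4 kN → bolt shear.

825.4 kN (bolt shear governs)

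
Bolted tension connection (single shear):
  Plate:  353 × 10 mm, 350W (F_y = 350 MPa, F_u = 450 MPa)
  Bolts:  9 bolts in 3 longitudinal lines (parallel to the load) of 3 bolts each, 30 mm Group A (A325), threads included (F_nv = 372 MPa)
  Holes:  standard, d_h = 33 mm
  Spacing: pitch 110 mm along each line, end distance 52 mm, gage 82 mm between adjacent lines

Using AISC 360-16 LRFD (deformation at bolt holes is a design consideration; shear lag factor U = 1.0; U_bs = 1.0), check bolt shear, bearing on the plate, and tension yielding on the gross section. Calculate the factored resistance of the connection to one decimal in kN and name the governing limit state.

1112.0 kN (gross-section yield governs)

Bolt shear: A_b = π(30)²/4 = 706.86 mm². φR_n = 0.75 × 372 × 706.86 × 9 × 1 = 1774.9 kN.
Bearing (10 mm plate, F_u = 450 MPa): end bolts L_c = 52 − 33/2 = 35.5, R_n = min(1.2×35.5×10×450, 2.4×30×10×450) = 191.7 kN/bolt; interior L_c = 110 − 33 = 77, R_n = 324 kN/bolt. φR_n = 0.75 × (3×191.7 + 6×324) = 1889.3 kN.
Tension yield (gross): A_g = 353×10 = 3530 mm². φR_n = 0.90 × 350 × 3530 = 1112.0 kN.
Governing: min(1774.9, 1889.3, 1112.0) = 1112.0 kN → gross-section yield.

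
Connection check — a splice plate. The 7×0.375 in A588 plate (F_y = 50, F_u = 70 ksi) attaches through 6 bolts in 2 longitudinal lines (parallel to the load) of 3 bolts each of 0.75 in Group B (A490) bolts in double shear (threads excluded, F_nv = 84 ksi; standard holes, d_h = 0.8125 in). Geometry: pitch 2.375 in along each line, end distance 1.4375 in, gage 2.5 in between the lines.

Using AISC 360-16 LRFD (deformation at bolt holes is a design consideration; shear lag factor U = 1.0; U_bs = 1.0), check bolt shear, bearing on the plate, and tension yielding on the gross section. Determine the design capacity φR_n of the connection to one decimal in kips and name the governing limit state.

Bolt shear: A_b = π(0.75)²/4 = 0.44179 in². φR_n = 0.75 × 84 × 0.44179 × 6 × 2 = 334.0 kips.
Bearing (0.375 in plate, F_u = 70 ksi): end bolts L_c = 1.4375 − 0.8125/2 = 1.03125, R_n = min(1.2×1.03125×0.375×70, 2.4×0.75×0.375×70) = 32.484 kips/bolt; interior L_c = 2.375 − 0.8125 = 1.5625, R_n = 47.25 kips/bolt. φR_n = 0.75 × (2×32.484 + 4×47.25) = 190.5 kips.
Tension yield (gross): A_g = 7×0.375 = 2.625 in². φR_n = 0.90 × 50 × 2.625 = 118.1 kips.
Governing: min(334.0, 190.5, 118.1) = 118.1 kips → gross-section yield.

118.1 kips (gross-section yield governs)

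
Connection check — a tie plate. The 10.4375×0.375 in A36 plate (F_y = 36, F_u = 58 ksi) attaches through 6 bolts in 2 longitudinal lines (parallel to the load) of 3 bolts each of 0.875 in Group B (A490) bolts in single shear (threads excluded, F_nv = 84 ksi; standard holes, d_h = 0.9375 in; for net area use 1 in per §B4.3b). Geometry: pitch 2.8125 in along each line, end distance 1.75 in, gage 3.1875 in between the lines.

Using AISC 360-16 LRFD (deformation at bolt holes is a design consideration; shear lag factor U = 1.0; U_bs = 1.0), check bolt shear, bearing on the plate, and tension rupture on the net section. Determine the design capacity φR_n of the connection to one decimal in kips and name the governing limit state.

Bolt shear: A_b = π(0.875)²/4 = 0.60132 in². φR_n = 0.75 × 84 × 0.60132 × 6 × 1 = 227.3 kips.
Bearing (0.375 in plate, F_u = 58 ksi): end bolts L_c = 1.75 − 0.9375/2 = 1.28125, R_n = min(1.2×1.28125×0.375×58, 2.4×0.875×0.375×58) = 33.441 kips/bolt; interior L_c = 2.8125 − 0.9375 = 1.875, R_n = 45.675 kips/bolt. φR_n = 0.75 × (2×33.441 + 4×45.675) = 187.2 kips.
Tension rupture (net): A_n = (10.4375 − 2×1)×0.375 = 3.1641 in² (U = 1.0, A_e = A_n). φR_n = 0.75 × 58 × 3.1641 = 137.6 kips.
Governing: min(227.3, 187.2, 137.6) = 137.6 kips → net-section rupture.

137.6 kips (net-section rupture governs)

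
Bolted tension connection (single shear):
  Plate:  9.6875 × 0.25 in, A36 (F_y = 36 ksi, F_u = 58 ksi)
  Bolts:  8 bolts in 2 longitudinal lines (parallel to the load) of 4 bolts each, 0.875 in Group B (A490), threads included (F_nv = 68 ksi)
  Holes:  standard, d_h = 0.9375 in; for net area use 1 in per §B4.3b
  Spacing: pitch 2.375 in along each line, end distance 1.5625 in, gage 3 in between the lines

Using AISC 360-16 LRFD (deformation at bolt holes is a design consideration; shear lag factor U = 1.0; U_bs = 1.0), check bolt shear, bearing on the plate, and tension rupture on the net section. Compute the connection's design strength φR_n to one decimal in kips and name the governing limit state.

83.6 kips (net-section rupture governs)

Bolt shear: A_b = π(0.875)²/4 = 0.60132 in². φR_n = 0.75 × 68 × 0.60132 × 8 × 1 = 245.3 kips.
Bearing (0.25 in plate, F_u = 58 ksi): end bolts L_c = 1.5625 − 0.9375/2 = 1.09375, R_n = min(1.2×1.09375×0.25×58, 2.4×0.875×0.25×58) = 19.031 kips/bolt; interior L_c = 2.375 − 0.9375 = 1.4375, R_n = 25.013 kips/bolt. φR_n = 0.75 × (2×19.031 + 6×25.013) = 141.1 kips.
Tension rupture (net): A_n = (9.6875 − 2×1)×0.25 = 1.9219 in² (U = 1.0, A_e = A_n). φR_n = 0.75 × 58 × 1.9219 = 83.6 kips.
Governing: min(245.3, 141.1, 83.6) = 83.6 kips → net-section rupture.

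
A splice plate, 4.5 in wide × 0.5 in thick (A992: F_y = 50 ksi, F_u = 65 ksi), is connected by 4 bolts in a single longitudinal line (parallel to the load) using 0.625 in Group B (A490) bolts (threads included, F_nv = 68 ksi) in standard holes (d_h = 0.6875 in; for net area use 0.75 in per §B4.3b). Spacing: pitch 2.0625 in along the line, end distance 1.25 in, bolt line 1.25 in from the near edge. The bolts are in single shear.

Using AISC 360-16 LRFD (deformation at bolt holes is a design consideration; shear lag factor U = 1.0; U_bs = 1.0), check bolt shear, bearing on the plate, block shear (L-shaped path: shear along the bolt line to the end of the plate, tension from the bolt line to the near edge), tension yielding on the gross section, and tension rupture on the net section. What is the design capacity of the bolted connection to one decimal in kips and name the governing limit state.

62.6 kips (bolt shear governs)

Bolt shear: A_b = π(0.625)²/4 = 0.3068 in². φR_n = 0.75 × 68 × 0.3068 × 4 × 1 = 62.6 kips.
Bearing (0.5 in plate, F_u = 65 ksi): end bolts L_c = 1.25 − 0.6875/2 = 0.90625, R_n = min(1.2×0.90625×0.5×65, 2.4×0.625×0.5×65) = 35.344 kips/bolt; interior L_c = 2.0625 − 0.6875 = 1.375, R_n = 48.75 kips/bolt. φR_n = 0.75 × (1×35.344 + 3×48.75) = 136.2 kips.
Block shear: shear path 1×[1.25+3×2.0625] = 1×7.4375 in, A_gv = 3.7188, A_nv = 1×(7.4375 − 3.5×0.75)×0.5 = 2.4063 in²; tension to near edge: (1.25 − 0.5×0.75)×0.5 = 0.4375 in². R_n = min(0.6×65×2.4063, 0.6×50×3.7188) + 1.0×65×0.4375 = min(93.846, 111.56) + 28.438 = 122.28 kips. φR_n = 0.75 × 122.28 = 91.7 kips.
Tension yield (gross): A_g = 4.5×0.5 = 2.25 in². φR_n = 0.90 × 50 × 2.25 = 101.3 kips.
Tension rupture (net): A_n = (4.5 − 1×0.75)×0.5 = 1.875 in² (U = 1.0, A_e = A_n). φR_n = 0.75 × 65 × 1.875 = 91.4 kips.
Governing: min(62.6, 136.2, 91.7, 101.3, 91.4) = 62.6 kips → bolt shear.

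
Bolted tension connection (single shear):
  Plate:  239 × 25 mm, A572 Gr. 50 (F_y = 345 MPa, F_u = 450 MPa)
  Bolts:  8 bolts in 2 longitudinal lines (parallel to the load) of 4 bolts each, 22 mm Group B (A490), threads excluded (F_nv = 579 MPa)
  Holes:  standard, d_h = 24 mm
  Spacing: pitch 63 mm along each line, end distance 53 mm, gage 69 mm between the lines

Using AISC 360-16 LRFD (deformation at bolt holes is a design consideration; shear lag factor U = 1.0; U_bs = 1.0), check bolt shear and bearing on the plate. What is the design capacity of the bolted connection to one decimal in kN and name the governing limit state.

Bolt shear: A_b = π(22)²/4 = 380.13 mm². φR_n = 0.75 × 579 × 380.13 × 8 × 1 = 1320.6 kN.
Bearing (25 mm plate, F_u = 450 MPa): end bolts L_c = 53 − 24/2 = 41, R_n = min(1.2×41×25×450, 2.4×22×25×450) = 553.5 kN/bolt; interior L_c = 63 − 24 = 39, R_n = 526.5 kN/bolt. φR_n = 0.75 × (2×553.5 + 6×526.5) = 3199.5 kN.
Governing: min(1320.6, 3199.5) = 1320.6 kN → bolt shear.

1320.6 kN (bolt shear governs)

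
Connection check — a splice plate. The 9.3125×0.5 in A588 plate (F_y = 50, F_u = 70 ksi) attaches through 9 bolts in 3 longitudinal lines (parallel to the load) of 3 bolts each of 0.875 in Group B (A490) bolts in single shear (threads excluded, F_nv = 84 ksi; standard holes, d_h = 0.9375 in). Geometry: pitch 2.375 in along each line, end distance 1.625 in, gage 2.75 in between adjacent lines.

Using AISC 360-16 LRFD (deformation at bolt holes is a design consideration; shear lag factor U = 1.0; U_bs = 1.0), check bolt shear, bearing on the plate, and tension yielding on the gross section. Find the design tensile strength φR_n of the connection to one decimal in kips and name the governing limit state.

209.5 kips (gross-section yield governs)

Bolt shear: A_b = π(0.875)²/4 = 0.60132 in². φR_n = 0.75 × 84 × 0.60132 × 9 × 1 = 340.9 kips.
Bearing (0.5 in plate, F_u = 70 ksi): end bolts L_c = 1.625 − 0.9375/2 = 1.15625, R_n = min(1.2×1.15625×0.5×70, 2.4×0.875×0.5×70) = 48.563 kips/bolt; interior L_c = 2.375 − 0.9375 = 1.4375, R_n = 60.375 kips/bolt. φR_n = 0.75 × (3×48.563 + 6×60.375) = 381.0 kips.
Tension yield (gross): A_g = 9.3125×0.5 = 4.6563 in². φR_n = 0.90 × 50 × 4.6563 = 209.5 kips.
Governing: min(340.9, 381.0, 209.5) = 209.5 kips → gross-section yield.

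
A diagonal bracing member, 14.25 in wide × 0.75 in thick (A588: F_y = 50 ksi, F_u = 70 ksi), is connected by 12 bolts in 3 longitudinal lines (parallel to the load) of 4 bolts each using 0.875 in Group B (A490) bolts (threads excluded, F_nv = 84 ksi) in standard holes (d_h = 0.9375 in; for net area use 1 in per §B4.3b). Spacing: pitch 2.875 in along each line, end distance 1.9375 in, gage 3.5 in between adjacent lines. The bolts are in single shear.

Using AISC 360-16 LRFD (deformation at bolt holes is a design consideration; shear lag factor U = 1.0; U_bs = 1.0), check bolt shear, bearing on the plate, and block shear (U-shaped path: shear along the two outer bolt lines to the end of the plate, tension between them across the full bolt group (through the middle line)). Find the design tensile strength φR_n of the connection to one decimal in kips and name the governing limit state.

Bolt shear: A_b = π(0.875)²/4 = 0.60132 in². φR_n = 0.75 × 84 × 0.60132 × 12 × 1 = 454.6 kips.
Bearing (0.75 in plate, F_u = 70 ksi): end bolts L_c = 1.9375 − 0.9375/2 = 1.46875, R_n = min(1.2×1.46875×0.75×70, 2.4×0.875×0.75×70) = 92.531 kips/bolt; interior L_c = 2.875 − 0.9375 = 1.9375, R_n = 110.25 kips/bolt. φR_n = 0.75 × (3×92.531 + 9×110.25) = 952.4 kips.
Block shear: shear path 2×[1.9375+3×2.875] = 2×10.5625 in, A_gv = 15.844, A_nv = 2×(10.5625 − 3.5×1)×0.75 = 10.594 in²; tension across gage: (7 − 2×1)×0.75 = 3.75 in². R_n = min(0.6×70×10.594, 0.6×50×15.844) + 1.0×70×3.75 = min(444.95, 475.32) + 262.5 = 707.45 kips. φR_n = 0.75 × 707.45 = 530.6 kips.
Governing: min(454.6, 952.4, 530.6) = 454.6 kips → bolt shear.

454.6 kips (bolt shear governs)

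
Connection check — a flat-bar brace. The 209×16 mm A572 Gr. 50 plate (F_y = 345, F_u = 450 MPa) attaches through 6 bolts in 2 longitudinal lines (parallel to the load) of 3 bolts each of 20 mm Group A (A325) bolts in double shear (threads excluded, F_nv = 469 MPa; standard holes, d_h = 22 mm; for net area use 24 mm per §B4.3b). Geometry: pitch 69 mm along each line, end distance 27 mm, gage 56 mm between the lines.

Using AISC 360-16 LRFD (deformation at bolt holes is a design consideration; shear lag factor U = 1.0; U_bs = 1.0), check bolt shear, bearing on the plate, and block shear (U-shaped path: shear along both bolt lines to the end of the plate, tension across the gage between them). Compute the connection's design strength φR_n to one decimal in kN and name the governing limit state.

Bolt shear: A_b = π(20)²/4 = 314.16 mm². φR_n = 0.75 × 469 × 314.16 × 6 × 2 = 1326.1 kN.
Bearing (16 mm plate, F_u = 450 MPa): end bolts L_c = 27 − 22/2 = 16, R_n = min(1.2×16×16×450, 2.4×20×16×450) = 138.24 kN/bolt; interior L_c = 69 − 22 = 47, R_n = 345.6 kN/bolt. φR_n = 0.75 × (2×138.24 + 4×345.6) = 1244.2 kN.
Block shear: shear path 2×[27+2×69] = 2×165 mm, A_gv = 5280, A_nv = 2×(165 − 2.5×24)×16 = 3360 mm²; tension across gage: (56 − 1×24)×16 = 512 mm². R_n = min(0.6×450×3360, 0.6×345×5280) + 1.0×450×512 = min(907.2, 1093) + 230.4 = 1137.6 kN. φR_n = 0.75 × 1137.6 = 853.2 kN.
Governing: min(1326.1, 1244.2, 853.2) = 853.2 kN → block shear.

853.2 kN (block shear governs)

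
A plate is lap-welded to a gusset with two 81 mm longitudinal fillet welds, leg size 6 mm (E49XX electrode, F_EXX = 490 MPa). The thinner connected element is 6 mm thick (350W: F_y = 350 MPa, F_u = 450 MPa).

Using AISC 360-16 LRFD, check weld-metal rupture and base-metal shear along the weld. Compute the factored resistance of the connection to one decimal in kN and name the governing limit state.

Weld metal: throat = 0.707×6 = 4.242 mm, L = 2×81 = 162 mm. φR_n = 0.75 × 0.6 × 490 × 4.242 × 162 = 151.5 kN.
Base metal shear (6 mm plate): yield φR_n = 1.0×0.6×350×6×162 = 204.1 kN; rupture φR_n = 0.75×0.6×450×6×162 = 196.8 kN; take 196.8 kN (rupture).
Governing: min(151.5, 196.8) = 151.5 kN → weld metal.

151.5 kN (weld metal governs)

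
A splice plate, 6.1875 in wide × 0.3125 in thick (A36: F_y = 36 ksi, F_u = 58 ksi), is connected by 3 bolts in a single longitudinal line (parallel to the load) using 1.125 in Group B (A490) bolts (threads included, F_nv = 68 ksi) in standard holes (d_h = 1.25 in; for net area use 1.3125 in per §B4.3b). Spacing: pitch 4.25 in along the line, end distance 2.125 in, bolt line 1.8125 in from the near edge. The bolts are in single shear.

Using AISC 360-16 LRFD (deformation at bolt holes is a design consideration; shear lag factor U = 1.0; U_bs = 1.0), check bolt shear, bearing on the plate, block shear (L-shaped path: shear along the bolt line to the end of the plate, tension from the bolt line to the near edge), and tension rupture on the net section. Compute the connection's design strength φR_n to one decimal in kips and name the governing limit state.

Bolt shear: A_b = π(1.125)²/4 = 0.99402 in². φR_n = 0.75 × 68 × 0.99402 × 3 × 1 = 152.1 kips.
Bearing (0.3125 in plate, F_u = 58 ksi): end bolts L_c = 2.125 − 1.25/2 = 1.5, R_n = min(1.2×1.5×0.3125×58, 2.4×1.125×0.3125×58) = 32.625 kips/bolt; interior L_c = 4.25 − 1.25 = 3, R_n = 48.938 kips/bolt. φR_n = 0.75 × (1×32.625 + 2×48.938) = 97.9 kips.
Block shear: shear path 1×[2.125+2×4.25] = 1×10.625 in, A_gv = 3.3203, A_nv = 1×(10.625 − 2.5×1.3125)×0.3125 = 2.2949 in²; tension to near edge: (1.8125 − 0.5×1.3125)×0.3125 = 0.36133 in². R_n = min(0.6×58×2.2949, 0.6×36×3.3203) + 1.0×58×0.36133 = min(79.863, 71.718) + 20.957 = 92.675 kips. φR_n = 0.75 × 92.675 = 69.5 kips.
Tension rupture (net): A_n = (6.1875 − 1×1.3125)×0.3125 = 1.5234 in² (U = 1.0, A_e = A_n). φR_n = 0.75 × 58 × 1.5234 = 66.3 kips.
Governing: min(152.1, 97.9, 69.5, 66.3) = 66.3 kips → net-section rupture.

66.3 kips (net-section rupture governs)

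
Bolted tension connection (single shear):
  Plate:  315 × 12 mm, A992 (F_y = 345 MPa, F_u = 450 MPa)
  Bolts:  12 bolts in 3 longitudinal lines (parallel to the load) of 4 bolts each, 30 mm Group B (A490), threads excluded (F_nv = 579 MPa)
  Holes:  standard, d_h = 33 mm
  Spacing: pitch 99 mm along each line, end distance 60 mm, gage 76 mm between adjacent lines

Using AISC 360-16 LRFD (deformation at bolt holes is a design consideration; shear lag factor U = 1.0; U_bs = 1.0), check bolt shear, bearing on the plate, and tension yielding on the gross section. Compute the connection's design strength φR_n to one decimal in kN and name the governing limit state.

1173.7 kN (gross-section yield governs)

Bolt shear: A_b = π(30)²/4 = 706.86 mm². φR_n = 0.75 × 579 × 706.86 × 12 × 1 = 3683.4 kN.
Bearing (12 mm plate, F_u = 450 MPa): end bolts L_c = 60 − 33/2 = 43.5, R_n = min(1.2×43.5×12×450, 2.4×30×12×450) = 281.88 kN/bolt; interior L_c = 99 − 33 = 66, R_n = 388.8 kN/bolt. φR_n = 0.75 × (3×281.88 + 9×388.8) = 3258.6 kN.
Tension yield (gross): A_g = 315×12 = 3780 mm². φR_n = 0.90 × 345 × 3780 = 1173.7 kN.
Governing: min(3683.4, 3258.6, 1173.7) = 1173.7 kN → gross-section yield.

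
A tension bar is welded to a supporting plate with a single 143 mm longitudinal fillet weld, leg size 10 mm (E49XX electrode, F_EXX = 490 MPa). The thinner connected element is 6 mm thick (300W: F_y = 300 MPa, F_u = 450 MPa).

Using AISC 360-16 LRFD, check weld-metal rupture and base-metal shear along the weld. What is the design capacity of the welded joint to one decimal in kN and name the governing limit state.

154.4 kN (base-metal shear governs)

Weld metal: throat = 0.707×10 = 7.07 mm, L = 143 mm. φR_n = 0.75 × 0.6 × 490 × 7.07 × 143 = 222.9 kN.
Base metal shear (6 mm plate): yield φR_n = 1.0×0.6×300×6×143 = 154.4 kN; rupture φR_n = 0.75×0.6×450×6×143 = 173.7 kN; take 154.4 kN (yield).
Governing: min(222.9, 154.4) = 154.4 kN → base-metal shear.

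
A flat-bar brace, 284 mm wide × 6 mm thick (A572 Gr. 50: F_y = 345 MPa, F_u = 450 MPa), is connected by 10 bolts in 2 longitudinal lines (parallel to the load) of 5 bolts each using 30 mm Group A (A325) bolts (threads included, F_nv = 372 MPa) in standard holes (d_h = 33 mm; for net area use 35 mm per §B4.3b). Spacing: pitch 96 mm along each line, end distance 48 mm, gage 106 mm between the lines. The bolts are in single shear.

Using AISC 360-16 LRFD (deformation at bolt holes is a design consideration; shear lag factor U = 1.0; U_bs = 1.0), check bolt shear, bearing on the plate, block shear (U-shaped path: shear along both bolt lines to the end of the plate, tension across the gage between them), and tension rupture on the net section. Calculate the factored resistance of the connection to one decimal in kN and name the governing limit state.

Bolt shear: A_b = π(30)²/4 = 706.86 mm². φR_n = 0.75 × 372 × 706.86 × 10 × 1 = 1972.1 kN.
Bearing (6 mm plate, F_u = 450 MPa): end bolts L_c = 48 − 33/2 = 31.5, R_n = min(1.2×31.5×6×450, 2.4×30×6×450) = 102.06 kN/bolt; interior L_c = 96 − 33 = 63, R_n = 194.4 kN/bolt. φR_n = 0.75 × (2×102.06 + 8×194.4) = 1319.5 kN.
Block shear: shear path 2×[48+4×96] = 2×432 mm, A_gv = 5184, A_nv = 2×(432 − 4.5×35)×6 = 3294 mm²; tension across gage: (106 − 1×35)×6 = 426 mm². R_n = min(0.6×450×3294, 0.6×345×5184) + 1.0×450×426 = min(889.38, 1073.1) + 191.7 = 1081.1 kN. φR_n = 0.75 × 1081.1 = 810.8 kN.
Tension rupture (net): A_n = (284 − 2×35)×6 = 1284 mm² (U = 1.0, A_e = A_n). φR_n = 0.75 × 450 × 1284 = 433.4 kN.
Governing: min(1972.1, 1319.5, 810.8, 433.4) = 433.4 kN → net-section rupture.

433.4 kN (net-section rupture governs)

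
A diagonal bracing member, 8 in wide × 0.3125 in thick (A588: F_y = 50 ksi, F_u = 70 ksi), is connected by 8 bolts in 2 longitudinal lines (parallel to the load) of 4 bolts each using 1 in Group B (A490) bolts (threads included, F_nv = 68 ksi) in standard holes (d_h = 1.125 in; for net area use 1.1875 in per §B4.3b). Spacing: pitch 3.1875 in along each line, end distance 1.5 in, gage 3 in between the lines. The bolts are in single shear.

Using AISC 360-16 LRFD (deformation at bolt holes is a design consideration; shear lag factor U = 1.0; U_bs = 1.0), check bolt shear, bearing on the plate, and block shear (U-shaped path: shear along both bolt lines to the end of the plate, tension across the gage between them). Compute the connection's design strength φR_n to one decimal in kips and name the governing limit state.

165.7 kips (block shear governs)

Bolt shear: A_b = π(1)²/4 = 0.7854 in². φR_n = 0.75 × 68 × 0.7854 × 8 × 1 = 320.4 kips.
Bearing (0.3125 in plate, F_u = 70 ksi): end bolts L_c = 1.5 − 1.125/2 = 0.9375, R_n = min(1.2×0.9375×0.3125×70, 2.4×1×0.3125×70) = 24.609 kips/bolt; interior L_c = 3.1875 − 1.125 = 2.0625, R_n = 52.5 kips/bolt. φR_n = 0.75 × (2×24.609 + 6×52.5) = 273.2 kips.
Block shear: shear path 2×[1.5+3×3.1875] = 2×11.0625 in, A_gv = 6.9141, A_nv = 2×(11.0625 − 3.5×1.1875)×0.3125 = 4.3164 in²; tension across gage: (3 − 1×1.1875)×0.3125 = 0.56641 in². R_n = min(0.6×70×4.3164, 0.6×50×6.9141) + 1.0×70×0.56641 = min(181.29, 207.42) + 39.649 = 220.94 kips. φR_n = 0.75 × 220.94 = 165.7 kips.
Governing: min(320.4, 273.2, 165.7) = 165.7 kips → block shear.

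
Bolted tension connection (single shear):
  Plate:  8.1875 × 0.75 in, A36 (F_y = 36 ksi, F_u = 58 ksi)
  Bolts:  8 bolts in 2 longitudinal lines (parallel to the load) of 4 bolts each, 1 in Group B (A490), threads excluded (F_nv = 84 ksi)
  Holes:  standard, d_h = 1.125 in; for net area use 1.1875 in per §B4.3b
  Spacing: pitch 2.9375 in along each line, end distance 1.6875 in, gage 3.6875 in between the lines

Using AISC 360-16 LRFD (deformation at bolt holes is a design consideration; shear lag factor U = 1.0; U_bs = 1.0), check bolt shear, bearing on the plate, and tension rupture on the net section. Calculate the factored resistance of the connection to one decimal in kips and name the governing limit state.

189.6 kips (net-section rupture governs)

Bolt shear: A_b = π(1)²/4 = 0.7854 in². φR_n = 0.75 × 84 × 0.7854 × 8 × 1 = 395.8 kips.
Bearing (0.75 in plate, F_u = 58 ksi): end bolts L_c = 1.6875 − 1.125/2 = 1.125, R_n = min(1.2×1.125×0.75×58, 2.4×1×0.75×58) = 58.725 kips/bolt; interior L_c = 2.9375 − 1.125 = 1.8125, R_n = 94.613 kips/bolt. φR_n = 0.75 × (2×58.725 + 6×94.613) = 513.8 kips.
Tension rupture (net): A_n = (8.1875 − 2×1.1875)×0.75 = 4.3594 in² (U = 1.0, A_e = A_n). φR_n = 0.75 × 58 × 4.3594 = 189.6 kips.
Governing: min(395.8, 513.8, 189.6) = 189.6 kips → net-section rupture.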